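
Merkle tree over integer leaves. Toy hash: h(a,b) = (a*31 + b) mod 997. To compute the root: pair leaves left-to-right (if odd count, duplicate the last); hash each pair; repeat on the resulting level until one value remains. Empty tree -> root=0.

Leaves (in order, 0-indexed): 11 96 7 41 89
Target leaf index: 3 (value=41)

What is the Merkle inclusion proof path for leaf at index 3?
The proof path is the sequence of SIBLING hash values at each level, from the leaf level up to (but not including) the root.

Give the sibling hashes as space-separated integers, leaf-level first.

Answer: 7 437 409

Derivation:
L0 (leaves): [11, 96, 7, 41, 89], target index=3
L1: h(11,96)=(11*31+96)%997=437 [pair 0] h(7,41)=(7*31+41)%997=258 [pair 1] h(89,89)=(89*31+89)%997=854 [pair 2] -> [437, 258, 854]
  Sibling for proof at L0: 7
L2: h(437,258)=(437*31+258)%997=844 [pair 0] h(854,854)=(854*31+854)%997=409 [pair 1] -> [844, 409]
  Sibling for proof at L1: 437
L3: h(844,409)=(844*31+409)%997=651 [pair 0] -> [651]
  Sibling for proof at L2: 409
Root: 651
Proof path (sibling hashes from leaf to root): [7, 437, 409]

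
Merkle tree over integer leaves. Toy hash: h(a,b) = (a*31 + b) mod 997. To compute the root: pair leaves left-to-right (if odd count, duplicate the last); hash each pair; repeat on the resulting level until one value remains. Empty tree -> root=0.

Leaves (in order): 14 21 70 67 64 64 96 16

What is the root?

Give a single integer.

L0: [14, 21, 70, 67, 64, 64, 96, 16]
L1: h(14,21)=(14*31+21)%997=455 h(70,67)=(70*31+67)%997=243 h(64,64)=(64*31+64)%997=54 h(96,16)=(96*31+16)%997=1 -> [455, 243, 54, 1]
L2: h(455,243)=(455*31+243)%997=390 h(54,1)=(54*31+1)%997=678 -> [390, 678]
L3: h(390,678)=(390*31+678)%997=804 -> [804]

Answer: 804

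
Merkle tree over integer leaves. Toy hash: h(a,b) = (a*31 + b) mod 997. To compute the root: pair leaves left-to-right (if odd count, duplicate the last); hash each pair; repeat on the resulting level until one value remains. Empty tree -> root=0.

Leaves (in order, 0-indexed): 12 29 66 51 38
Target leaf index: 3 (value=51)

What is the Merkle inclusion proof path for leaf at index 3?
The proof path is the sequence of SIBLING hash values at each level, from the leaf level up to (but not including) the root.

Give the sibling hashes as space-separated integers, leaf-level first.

Answer: 66 401 29

Derivation:
L0 (leaves): [12, 29, 66, 51, 38], target index=3
L1: h(12,29)=(12*31+29)%997=401 [pair 0] h(66,51)=(66*31+51)%997=103 [pair 1] h(38,38)=(38*31+38)%997=219 [pair 2] -> [401, 103, 219]
  Sibling for proof at L0: 66
L2: h(401,103)=(401*31+103)%997=570 [pair 0] h(219,219)=(219*31+219)%997=29 [pair 1] -> [570, 29]
  Sibling for proof at L1: 401
L3: h(570,29)=(570*31+29)%997=750 [pair 0] -> [750]
  Sibling for proof at L2: 29
Root: 750
Proof path (sibling hashes from leaf to root): [66, 401, 29]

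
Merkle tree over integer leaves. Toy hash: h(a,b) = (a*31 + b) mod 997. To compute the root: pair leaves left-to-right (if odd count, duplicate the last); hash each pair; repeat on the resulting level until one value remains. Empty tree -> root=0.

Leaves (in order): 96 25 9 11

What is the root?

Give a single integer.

Answer: 600

Derivation:
L0: [96, 25, 9, 11]
L1: h(96,25)=(96*31+25)%997=10 h(9,11)=(9*31+11)%997=290 -> [10, 290]
L2: h(10,290)=(10*31+290)%997=600 -> [600]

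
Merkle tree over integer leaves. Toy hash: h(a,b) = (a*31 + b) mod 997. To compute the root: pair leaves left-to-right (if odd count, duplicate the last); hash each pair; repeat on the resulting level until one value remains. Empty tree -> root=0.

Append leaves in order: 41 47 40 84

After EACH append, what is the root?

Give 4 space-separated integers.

After append 41 (leaves=[41]):
  L0: [41]
  root=41
After append 47 (leaves=[41, 47]):
  L0: [41, 47]
  L1: h(41,47)=(41*31+47)%997=321 -> [321]
  root=321
After append 40 (leaves=[41, 47, 40]):
  L0: [41, 47, 40]
  L1: h(41,47)=(41*31+47)%997=321 h(40,40)=(40*31+40)%997=283 -> [321, 283]
  L2: h(321,283)=(321*31+283)%997=264 -> [264]
  root=264
After append 84 (leaves=[41, 47, 40, 84]):
  L0: [41, 47, 40, 84]
  L1: h(41,47)=(41*31+47)%997=321 h(40,84)=(40*31+84)%997=327 -> [321, 327]
  L2: h(321,327)=(321*31+327)%997=308 -> [308]
  root=308

Answer: 41 321 264 308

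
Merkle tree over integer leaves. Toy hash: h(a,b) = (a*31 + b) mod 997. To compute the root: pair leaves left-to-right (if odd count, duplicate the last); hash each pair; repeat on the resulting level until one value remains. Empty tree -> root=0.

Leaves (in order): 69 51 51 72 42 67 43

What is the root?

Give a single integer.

Answer: 266

Derivation:
L0: [69, 51, 51, 72, 42, 67, 43]
L1: h(69,51)=(69*31+51)%997=196 h(51,72)=(51*31+72)%997=656 h(42,67)=(42*31+67)%997=372 h(43,43)=(43*31+43)%997=379 -> [196, 656, 372, 379]
L2: h(196,656)=(196*31+656)%997=750 h(372,379)=(372*31+379)%997=944 -> [750, 944]
L3: h(750,944)=(750*31+944)%997=266 -> [266]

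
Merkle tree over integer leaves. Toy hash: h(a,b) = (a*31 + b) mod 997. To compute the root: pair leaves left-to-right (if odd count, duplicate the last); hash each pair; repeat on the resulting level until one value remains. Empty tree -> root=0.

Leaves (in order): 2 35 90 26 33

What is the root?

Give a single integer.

Answer: 947

Derivation:
L0: [2, 35, 90, 26, 33]
L1: h(2,35)=(2*31+35)%997=97 h(90,26)=(90*31+26)%997=822 h(33,33)=(33*31+33)%997=59 -> [97, 822, 59]
L2: h(97,822)=(97*31+822)%997=838 h(59,59)=(59*31+59)%997=891 -> [838, 891]
L3: h(838,891)=(838*31+891)%997=947 -> [947]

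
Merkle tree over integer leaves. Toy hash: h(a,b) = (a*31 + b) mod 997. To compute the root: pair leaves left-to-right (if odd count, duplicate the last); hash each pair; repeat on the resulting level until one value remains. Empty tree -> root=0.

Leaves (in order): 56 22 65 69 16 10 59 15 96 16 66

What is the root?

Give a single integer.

L0: [56, 22, 65, 69, 16, 10, 59, 15, 96, 16, 66]
L1: h(56,22)=(56*31+22)%997=761 h(65,69)=(65*31+69)%997=90 h(16,10)=(16*31+10)%997=506 h(59,15)=(59*31+15)%997=847 h(96,16)=(96*31+16)%997=1 h(66,66)=(66*31+66)%997=118 -> [761, 90, 506, 847, 1, 118]
L2: h(761,90)=(761*31+90)%997=750 h(506,847)=(506*31+847)%997=581 h(1,118)=(1*31+118)%997=149 -> [750, 581, 149]
L3: h(750,581)=(750*31+581)%997=900 h(149,149)=(149*31+149)%997=780 -> [900, 780]
L4: h(900,780)=(900*31+780)%997=764 -> [764]

Answer: 764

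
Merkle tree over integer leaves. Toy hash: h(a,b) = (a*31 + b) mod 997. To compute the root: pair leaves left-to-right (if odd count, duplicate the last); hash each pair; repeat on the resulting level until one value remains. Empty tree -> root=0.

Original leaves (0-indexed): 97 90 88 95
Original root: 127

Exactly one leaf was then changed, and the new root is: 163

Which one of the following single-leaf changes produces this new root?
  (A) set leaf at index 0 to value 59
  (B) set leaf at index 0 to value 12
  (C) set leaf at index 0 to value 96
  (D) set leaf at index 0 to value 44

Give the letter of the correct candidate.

Answer: C

Derivation:
Original leaves: [97, 90, 88, 95]
Target new root: 163
Try each candidate change and compute the resulting root:
Candidate A: set leaf[0] = 59 -> leaves = [59, 90, 88, 95]
  L0: [59, 90, 88, 95]
  L1: h(59,90)=(59*31+90)%997=922 h(88,95)=(88*31+95)%997=829 -> [922, 829]
  L2: h(922,829)=(922*31+829)%997=498 -> [498]
  root = 498 != target 163
Candidate B: set leaf[0] = 12 -> leaves = [12, 90, 88, 95]
  L0: [12, 90, 88, 95]
  L1: h(12,90)=(12*31+90)%997=462 h(88,95)=(88*31+95)%997=829 -> [462, 829]
  L2: h(462,829)=(462*31+829)%997=196 -> [196]
  root = 196 != target 163
Candidate C: set leaf[0] = 96 -> leaves = [96, 90, 88, 95]
  L0: [96, 90, 88, 95]
  L1: h(96,90)=(96*31+90)%997=75 h(88,95)=(88*31+95)%997=829 -> [75, 829]
  L2: h(75,829)=(75*31+829)%997=163 -> [163]
  root = 163 == target 163  ** MATCH **
Candidate D: set leaf[0] = 44 -> leaves = [44, 90, 88, 95]
  L0: [44, 90, 88, 95]
  L1: h(44,90)=(44*31+90)%997=457 h(88,95)=(88*31+95)%997=829 -> [457, 829]
  L2: h(457,829)=(457*31+829)%997=41 -> [41]
  root = 41 != target 163
Candidate C produces the target root.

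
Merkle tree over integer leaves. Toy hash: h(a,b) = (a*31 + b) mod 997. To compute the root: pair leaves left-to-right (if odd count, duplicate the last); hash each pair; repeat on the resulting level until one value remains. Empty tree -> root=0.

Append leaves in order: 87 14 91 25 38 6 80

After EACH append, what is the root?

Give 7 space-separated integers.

After append 87 (leaves=[87]):
  L0: [87]
  root=87
After append 14 (leaves=[87, 14]):
  L0: [87, 14]
  L1: h(87,14)=(87*31+14)%997=717 -> [717]
  root=717
After append 91 (leaves=[87, 14, 91]):
  L0: [87, 14, 91]
  L1: h(87,14)=(87*31+14)%997=717 h(91,91)=(91*31+91)%997=918 -> [717, 918]
  L2: h(717,918)=(717*31+918)%997=214 -> [214]
  root=214
After append 25 (leaves=[87, 14, 91, 25]):
  L0: [87, 14, 91, 25]
  L1: h(87,14)=(87*31+14)%997=717 h(91,25)=(91*31+25)%997=852 -> [717, 852]
  L2: h(717,852)=(717*31+852)%997=148 -> [148]
  root=148
After append 38 (leaves=[87, 14, 91, 25, 38]):
  L0: [87, 14, 91, 25, 38]
  L1: h(87,14)=(87*31+14)%997=717 h(91,25)=(91*31+25)%997=852 h(38,38)=(38*31+38)%997=219 -> [717, 852, 219]
  L2: h(717,852)=(717*31+852)%997=148 h(219,219)=(219*31+219)%997=29 -> [148, 29]
  L3: h(148,29)=(148*31+29)%997=629 -> [629]
  root=629
After append 6 (leaves=[87, 14, 91, 25, 38, 6]):
  L0: [87, 14, 91, 25, 38, 6]
  L1: h(87,14)=(87*31+14)%997=717 h(91,25)=(91*31+25)%997=852 h(38,6)=(38*31+6)%997=187 -> [717, 852, 187]
  L2: h(717,852)=(717*31+852)%997=148 h(187,187)=(187*31+187)%997=2 -> [148, 2]
  L3: h(148,2)=(148*31+2)%997=602 -> [602]
  root=602
After append 80 (leaves=[87, 14, 91, 25, 38, 6, 80]):
  L0: [87, 14, 91, 25, 38, 6, 80]
  L1: h(87,14)=(87*31+14)%997=717 h(91,25)=(91*31+25)%997=852 h(38,6)=(38*31+6)%997=187 h(80,80)=(80*31+80)%997=566 -> [717, 852, 187, 566]
  L2: h(717,852)=(717*31+852)%997=148 h(187,566)=(187*31+566)%997=381 -> [148, 381]
  L3: h(148,381)=(148*31+381)%997=981 -> [981]
  root=981

Answer: 87 717 214 148 629 602 981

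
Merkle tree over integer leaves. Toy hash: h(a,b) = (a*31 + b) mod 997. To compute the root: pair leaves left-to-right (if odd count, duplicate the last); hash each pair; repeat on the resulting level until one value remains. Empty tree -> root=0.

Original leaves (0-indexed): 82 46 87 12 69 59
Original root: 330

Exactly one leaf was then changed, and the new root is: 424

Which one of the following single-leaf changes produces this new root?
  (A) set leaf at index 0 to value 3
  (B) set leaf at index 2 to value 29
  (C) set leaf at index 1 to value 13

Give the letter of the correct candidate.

Answer: B

Derivation:
Original leaves: [82, 46, 87, 12, 69, 59]
Target new root: 424
Try each candidate change and compute the resulting root:
Candidate A: set leaf[0] = 3 -> leaves = [3, 46, 87, 12, 69, 59]
  L0: [3, 46, 87, 12, 69, 59]
  L1: h(3,46)=(3*31+46)%997=139 h(87,12)=(87*31+12)%997=715 h(69,59)=(69*31+59)%997=204 -> [139, 715, 204]
  L2: h(139,715)=(139*31+715)%997=39 h(204,204)=(204*31+204)%997=546 -> [39, 546]
  L3: h(39,546)=(39*31+546)%997=758 -> [758]
  root = 758 != target 424
Candidate B: set leaf[2] = 29 -> leaves = [82, 46, 29, 12, 69, 59]
  L0: [82, 46, 29, 12, 69, 59]
  L1: h(82,46)=(82*31+46)%997=594 h(29,12)=(29*31+12)%997=911 h(69,59)=(69*31+59)%997=204 -> [594, 911, 204]
  L2: h(594,911)=(594*31+911)%997=382 h(204,204)=(204*31+204)%997=546 -> [382, 546]
  L3: h(382,546)=(382*31+546)%997=424 -> [424]
  root = 424 == target 424  ** MATCH **
Candidate C: set leaf[1] = 13 -> leaves = [82, 13, 87, 12, 69, 59]
  L0: [82, 13, 87, 12, 69, 59]
  L1: h(82,13)=(82*31+13)%997=561 h(87,12)=(87*31+12)%997=715 h(69,59)=(69*31+59)%997=204 -> [561, 715, 204]
  L2: h(561,715)=(561*31+715)%997=160 h(204,204)=(204*31+204)%997=546 -> [160, 546]
  L3: h(160,546)=(160*31+546)%997=521 -> [521]
  root = 521 != target 424
Candidate B produces the target root.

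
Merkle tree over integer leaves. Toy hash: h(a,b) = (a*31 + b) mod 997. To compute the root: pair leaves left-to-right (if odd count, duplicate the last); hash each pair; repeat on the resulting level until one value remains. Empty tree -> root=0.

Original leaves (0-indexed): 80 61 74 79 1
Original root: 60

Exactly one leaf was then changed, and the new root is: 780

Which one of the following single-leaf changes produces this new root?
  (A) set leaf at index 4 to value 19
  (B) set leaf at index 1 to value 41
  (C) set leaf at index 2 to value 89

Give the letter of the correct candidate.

Original leaves: [80, 61, 74, 79, 1]
Target new root: 780
Try each candidate change and compute the resulting root:
Candidate A: set leaf[4] = 19 -> leaves = [80, 61, 74, 79, 19]
  L0: [80, 61, 74, 79, 19]
  L1: h(80,61)=(80*31+61)%997=547 h(74,79)=(74*31+79)%997=379 h(19,19)=(19*31+19)%997=608 -> [547, 379, 608]
  L2: h(547,379)=(547*31+379)%997=387 h(608,608)=(608*31+608)%997=513 -> [387, 513]
  L3: h(387,513)=(387*31+513)%997=546 -> [546]
  root = 546 != target 780
Candidate B: set leaf[1] = 41 -> leaves = [80, 41, 74, 79, 1]
  L0: [80, 41, 74, 79, 1]
  L1: h(80,41)=(80*31+41)%997=527 h(74,79)=(74*31+79)%997=379 h(1,1)=(1*31+1)%997=32 -> [527, 379, 32]
  L2: h(527,379)=(527*31+379)%997=764 h(32,32)=(32*31+32)%997=27 -> [764, 27]
  L3: h(764,27)=(764*31+27)%997=780 -> [780]
  root = 780 == target 780  ** MATCH **
Candidate C: set leaf[2] = 89 -> leaves = [80, 61, 89, 79, 1]
  L0: [80, 61, 89, 79, 1]
  L1: h(80,61)=(80*31+61)%997=547 h(89,79)=(89*31+79)%997=844 h(1,1)=(1*31+1)%997=32 -> [547, 844, 32]
  L2: h(547,844)=(547*31+844)%997=852 h(32,32)=(32*31+32)%997=27 -> [852, 27]
  L3: h(852,27)=(852*31+27)%997=517 -> [517]
  root = 517 != target 780
Candidate B produces the target root.

Answer: B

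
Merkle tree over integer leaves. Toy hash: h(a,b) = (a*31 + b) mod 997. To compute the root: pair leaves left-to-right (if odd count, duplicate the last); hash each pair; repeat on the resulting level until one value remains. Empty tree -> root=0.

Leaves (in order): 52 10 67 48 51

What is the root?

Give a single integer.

Answer: 884

Derivation:
L0: [52, 10, 67, 48, 51]
L1: h(52,10)=(52*31+10)%997=625 h(67,48)=(67*31+48)%997=131 h(51,51)=(51*31+51)%997=635 -> [625, 131, 635]
L2: h(625,131)=(625*31+131)%997=563 h(635,635)=(635*31+635)%997=380 -> [563, 380]
L3: h(563,380)=(563*31+380)%997=884 -> [884]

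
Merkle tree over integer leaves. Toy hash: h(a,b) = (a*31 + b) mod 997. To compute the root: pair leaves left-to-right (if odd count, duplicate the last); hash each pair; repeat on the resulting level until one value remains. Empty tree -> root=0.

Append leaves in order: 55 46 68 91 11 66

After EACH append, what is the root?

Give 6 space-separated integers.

After append 55 (leaves=[55]):
  L0: [55]
  root=55
After append 46 (leaves=[55, 46]):
  L0: [55, 46]
  L1: h(55,46)=(55*31+46)%997=754 -> [754]
  root=754
After append 68 (leaves=[55, 46, 68]):
  L0: [55, 46, 68]
  L1: h(55,46)=(55*31+46)%997=754 h(68,68)=(68*31+68)%997=182 -> [754, 182]
  L2: h(754,182)=(754*31+182)%997=625 -> [625]
  root=625
After append 91 (leaves=[55, 46, 68, 91]):
  L0: [55, 46, 68, 91]
  L1: h(55,46)=(55*31+46)%997=754 h(68,91)=(68*31+91)%997=205 -> [754, 205]
  L2: h(754,205)=(754*31+205)%997=648 -> [648]
  root=648
After append 11 (leaves=[55, 46, 68, 91, 11]):
  L0: [55, 46, 68, 91, 11]
  L1: h(55,46)=(55*31+46)%997=754 h(68,91)=(68*31+91)%997=205 h(11,11)=(11*31+11)%997=352 -> [754, 205, 352]
  L2: h(754,205)=(754*31+205)%997=648 h(352,352)=(352*31+352)%997=297 -> [648, 297]
  L3: h(648,297)=(648*31+297)%997=445 -> [445]
  root=445
After append 66 (leaves=[55, 46, 68, 91, 11, 66]):
  L0: [55, 46, 68, 91, 11, 66]
  L1: h(55,46)=(55*31+46)%997=754 h(68,91)=(68*31+91)%997=205 h(11,66)=(11*31+66)%997=407 -> [754, 205, 407]
  L2: h(754,205)=(754*31+205)%997=648 h(407,407)=(407*31+407)%997=63 -> [648, 63]
  L3: h(648,63)=(648*31+63)%997=211 -> [211]
  root=211

Answer: 55 754 625 648 445 211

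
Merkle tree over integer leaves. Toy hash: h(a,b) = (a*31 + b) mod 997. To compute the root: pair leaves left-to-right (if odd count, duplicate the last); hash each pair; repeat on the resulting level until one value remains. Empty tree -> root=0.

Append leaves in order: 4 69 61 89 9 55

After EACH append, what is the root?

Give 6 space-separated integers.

Answer: 4 193 956 984 837 315

Derivation:
After append 4 (leaves=[4]):
  L0: [4]
  root=4
After append 69 (leaves=[4, 69]):
  L0: [4, 69]
  L1: h(4,69)=(4*31+69)%997=193 -> [193]
  root=193
After append 61 (leaves=[4, 69, 61]):
  L0: [4, 69, 61]
  L1: h(4,69)=(4*31+69)%997=193 h(61,61)=(61*31+61)%997=955 -> [193, 955]
  L2: h(193,955)=(193*31+955)%997=956 -> [956]
  root=956
After append 89 (leaves=[4, 69, 61, 89]):
  L0: [4, 69, 61, 89]
  L1: h(4,69)=(4*31+69)%997=193 h(61,89)=(61*31+89)%997=983 -> [193, 983]
  L2: h(193,983)=(193*31+983)%997=984 -> [984]
  root=984
After append 9 (leaves=[4, 69, 61, 89, 9]):
  L0: [4, 69, 61, 89, 9]
  L1: h(4,69)=(4*31+69)%997=193 h(61,89)=(61*31+89)%997=983 h(9,9)=(9*31+9)%997=288 -> [193, 983, 288]
  L2: h(193,983)=(193*31+983)%997=984 h(288,288)=(288*31+288)%997=243 -> [984, 243]
  L3: h(984,243)=(984*31+243)%997=837 -> [837]
  root=837
After append 55 (leaves=[4, 69, 61, 89, 9, 55]):
  L0: [4, 69, 61, 89, 9, 55]
  L1: h(4,69)=(4*31+69)%997=193 h(61,89)=(61*31+89)%997=983 h(9,55)=(9*31+55)%997=334 -> [193, 983, 334]
  L2: h(193,983)=(193*31+983)%997=984 h(334,334)=(334*31+334)%997=718 -> [984, 718]
  L3: h(984,718)=(984*31+718)%997=315 -> [315]
  root=315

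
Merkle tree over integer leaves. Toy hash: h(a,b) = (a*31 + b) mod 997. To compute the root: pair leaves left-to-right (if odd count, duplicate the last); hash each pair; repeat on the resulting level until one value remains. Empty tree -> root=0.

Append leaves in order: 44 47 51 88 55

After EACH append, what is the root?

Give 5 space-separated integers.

After append 44 (leaves=[44]):
  L0: [44]
  root=44
After append 47 (leaves=[44, 47]):
  L0: [44, 47]
  L1: h(44,47)=(44*31+47)%997=414 -> [414]
  root=414
After append 51 (leaves=[44, 47, 51]):
  L0: [44, 47, 51]
  L1: h(44,47)=(44*31+47)%997=414 h(51,51)=(51*31+51)%997=635 -> [414, 635]
  L2: h(414,635)=(414*31+635)%997=508 -> [508]
  root=508
After append 88 (leaves=[44, 47, 51, 88]):
  L0: [44, 47, 51, 88]
  L1: h(44,47)=(44*31+47)%997=414 h(51,88)=(51*31+88)%997=672 -> [414, 672]
  L2: h(414,672)=(414*31+672)%997=545 -> [545]
  root=545
After append 55 (leaves=[44, 47, 51, 88, 55]):
  L0: [44, 47, 51, 88, 55]
  L1: h(44,47)=(44*31+47)%997=414 h(51,88)=(51*31+88)%997=672 h(55,55)=(55*31+55)%997=763 -> [414, 672, 763]
  L2: h(414,672)=(414*31+672)%997=545 h(763,763)=(763*31+763)%997=488 -> [545, 488]
  L3: h(545,488)=(545*31+488)%997=434 -> [434]
  root=434

Answer: 44 414 508 545 434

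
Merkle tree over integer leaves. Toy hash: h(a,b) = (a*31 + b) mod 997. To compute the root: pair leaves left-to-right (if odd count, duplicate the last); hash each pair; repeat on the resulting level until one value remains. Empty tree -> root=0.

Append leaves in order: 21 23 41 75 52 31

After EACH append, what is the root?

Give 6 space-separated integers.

Answer: 21 674 272 306 920 248

Derivation:
After append 21 (leaves=[21]):
  L0: [21]
  root=21
After append 23 (leaves=[21, 23]):
  L0: [21, 23]
  L1: h(21,23)=(21*31+23)%997=674 -> [674]
  root=674
After append 41 (leaves=[21, 23, 41]):
  L0: [21, 23, 41]
  L1: h(21,23)=(21*31+23)%997=674 h(41,41)=(41*31+41)%997=315 -> [674, 315]
  L2: h(674,315)=(674*31+315)%997=272 -> [272]
  root=272
After append 75 (leaves=[21, 23, 41, 75]):
  L0: [21, 23, 41, 75]
  L1: h(21,23)=(21*31+23)%997=674 h(41,75)=(41*31+75)%997=349 -> [674, 349]
  L2: h(674,349)=(674*31+349)%997=306 -> [306]
  root=306
After append 52 (leaves=[21, 23, 41, 75, 52]):
  L0: [21, 23, 41, 75, 52]
  L1: h(21,23)=(21*31+23)%997=674 h(41,75)=(41*31+75)%997=349 h(52,52)=(52*31+52)%997=667 -> [674, 349, 667]
  L2: h(674,349)=(674*31+349)%997=306 h(667,667)=(667*31+667)%997=407 -> [306, 407]
  L3: h(306,407)=(306*31+407)%997=920 -> [920]
  root=920
After append 31 (leaves=[21, 23, 41, 75, 52, 31]):
  L0: [21, 23, 41, 75, 52, 31]
  L1: h(21,23)=(21*31+23)%997=674 h(41,75)=(41*31+75)%997=349 h(52,31)=(52*31+31)%997=646 -> [674, 349, 646]
  L2: h(674,349)=(674*31+349)%997=306 h(646,646)=(646*31+646)%997=732 -> [306, 732]
  L3: h(306,732)=(306*31+732)%997=248 -> [248]
  root=248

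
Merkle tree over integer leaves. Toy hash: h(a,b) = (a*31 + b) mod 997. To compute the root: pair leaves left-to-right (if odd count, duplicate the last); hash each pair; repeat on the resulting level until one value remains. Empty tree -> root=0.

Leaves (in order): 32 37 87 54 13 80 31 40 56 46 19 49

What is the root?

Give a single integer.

Answer: 71

Derivation:
L0: [32, 37, 87, 54, 13, 80, 31, 40, 56, 46, 19, 49]
L1: h(32,37)=(32*31+37)%997=32 h(87,54)=(87*31+54)%997=757 h(13,80)=(13*31+80)%997=483 h(31,40)=(31*31+40)%997=4 h(56,46)=(56*31+46)%997=785 h(19,49)=(19*31+49)%997=638 -> [32, 757, 483, 4, 785, 638]
L2: h(32,757)=(32*31+757)%997=752 h(483,4)=(483*31+4)%997=22 h(785,638)=(785*31+638)%997=48 -> [752, 22, 48]
L3: h(752,22)=(752*31+22)%997=403 h(48,48)=(48*31+48)%997=539 -> [403, 539]
L4: h(403,539)=(403*31+539)%997=71 -> [71]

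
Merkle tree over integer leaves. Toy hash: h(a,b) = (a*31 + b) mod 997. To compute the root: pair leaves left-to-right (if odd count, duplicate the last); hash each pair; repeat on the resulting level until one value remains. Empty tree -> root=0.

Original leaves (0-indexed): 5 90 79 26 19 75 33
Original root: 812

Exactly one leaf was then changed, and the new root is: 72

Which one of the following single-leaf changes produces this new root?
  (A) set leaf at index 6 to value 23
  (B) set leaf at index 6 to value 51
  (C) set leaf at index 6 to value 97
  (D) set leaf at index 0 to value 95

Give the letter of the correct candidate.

Answer: D

Derivation:
Original leaves: [5, 90, 79, 26, 19, 75, 33]
Target new root: 72
Try each candidate change and compute the resulting root:
Candidate A: set leaf[6] = 23 -> leaves = [5, 90, 79, 26, 19, 75, 23]
  L0: [5, 90, 79, 26, 19, 75, 23]
  L1: h(5,90)=(5*31+90)%997=245 h(79,26)=(79*31+26)%997=481 h(19,75)=(19*31+75)%997=664 h(23,23)=(23*31+23)%997=736 -> [245, 481, 664, 736]
  L2: h(245,481)=(245*31+481)%997=100 h(664,736)=(664*31+736)%997=383 -> [100, 383]
  L3: h(100,383)=(100*31+383)%997=492 -> [492]
  root = 492 != target 72
Candidate B: set leaf[6] = 51 -> leaves = [5, 90, 79, 26, 19, 75, 51]
  L0: [5, 90, 79, 26, 19, 75, 51]
  L1: h(5,90)=(5*31+90)%997=245 h(79,26)=(79*31+26)%997=481 h(19,75)=(19*31+75)%997=664 h(51,51)=(51*31+51)%997=635 -> [245, 481, 664, 635]
  L2: h(245,481)=(245*31+481)%997=100 h(664,635)=(664*31+635)%997=282 -> [100, 282]
  L3: h(100,282)=(100*31+282)%997=391 -> [391]
  root = 391 != target 72
Candidate C: set leaf[6] = 97 -> leaves = [5, 90, 79, 26, 19, 75, 97]
  L0: [5, 90, 79, 26, 19, 75, 97]
  L1: h(5,90)=(5*31+90)%997=245 h(79,26)=(79*31+26)%997=481 h(19,75)=(19*31+75)%997=664 h(97,97)=(97*31+97)%997=113 -> [245, 481, 664, 113]
  L2: h(245,481)=(245*31+481)%997=100 h(664,113)=(664*31+113)%997=757 -> [100, 757]
  L3: h(100,757)=(100*31+757)%997=866 -> [866]
  root = 866 != target 72
Candidate D: set leaf[0] = 95 -> leaves = [95, 90, 79, 26, 19, 75, 33]
  L0: [95, 90, 79, 26, 19, 75, 33]
  L1: h(95,90)=(95*31+90)%997=44 h(79,26)=(79*31+26)%997=481 h(19,75)=(19*31+75)%997=664 h(33,33)=(33*31+33)%997=59 -> [44, 481, 664, 59]
  L2: h(44,481)=(44*31+481)%997=848 h(664,59)=(664*31+59)%997=703 -> [848, 703]
  L3: h(848,703)=(848*31+703)%997=72 -> [72]
  root = 72 == target 72  ** MATCH **
Candidate D produces the target root.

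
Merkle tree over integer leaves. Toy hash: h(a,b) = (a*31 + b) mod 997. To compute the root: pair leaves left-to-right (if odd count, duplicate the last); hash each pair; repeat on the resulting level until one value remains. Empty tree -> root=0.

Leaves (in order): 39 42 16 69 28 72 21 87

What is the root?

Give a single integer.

Answer: 363

Derivation:
L0: [39, 42, 16, 69, 28, 72, 21, 87]
L1: h(39,42)=(39*31+42)%997=254 h(16,69)=(16*31+69)%997=565 h(28,72)=(28*31+72)%997=940 h(21,87)=(21*31+87)%997=738 -> [254, 565, 940, 738]
L2: h(254,565)=(254*31+565)%997=463 h(940,738)=(940*31+738)%997=965 -> [463, 965]
L3: h(463,965)=(463*31+965)%997=363 -> [363]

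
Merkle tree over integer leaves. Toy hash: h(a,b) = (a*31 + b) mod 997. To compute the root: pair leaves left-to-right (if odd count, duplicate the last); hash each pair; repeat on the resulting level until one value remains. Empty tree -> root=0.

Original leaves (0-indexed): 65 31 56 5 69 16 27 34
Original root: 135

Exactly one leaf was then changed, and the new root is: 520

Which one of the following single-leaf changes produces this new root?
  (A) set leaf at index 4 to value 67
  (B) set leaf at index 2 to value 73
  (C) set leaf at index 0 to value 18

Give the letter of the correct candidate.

Answer: B

Derivation:
Original leaves: [65, 31, 56, 5, 69, 16, 27, 34]
Target new root: 520
Try each candidate change and compute the resulting root:
Candidate A: set leaf[4] = 67 -> leaves = [65, 31, 56, 5, 67, 16, 27, 34]
  L0: [65, 31, 56, 5, 67, 16, 27, 34]
  L1: h(65,31)=(65*31+31)%997=52 h(56,5)=(56*31+5)%997=744 h(67,16)=(67*31+16)%997=99 h(27,34)=(27*31+34)%997=871 -> [52, 744, 99, 871]
  L2: h(52,744)=(52*31+744)%997=362 h(99,871)=(99*31+871)%997=949 -> [362, 949]
  L3: h(362,949)=(362*31+949)%997=207 -> [207]
  root = 207 != target 520
Candidate B: set leaf[2] = 73 -> leaves = [65, 31, 73, 5, 69, 16, 27, 34]
  L0: [65, 31, 73, 5, 69, 16, 27, 34]
  L1: h(65,31)=(65*31+31)%997=52 h(73,5)=(73*31+5)%997=274 h(69,16)=(69*31+16)%997=161 h(27,34)=(27*31+34)%997=871 -> [52, 274, 161, 871]
  L2: h(52,274)=(52*31+274)%997=889 h(161,871)=(161*31+871)%997=877 -> [889, 877]
  L3: h(889,877)=(889*31+877)%997=520 -> [520]
  root = 520 == target 520  ** MATCH **
Candidate C: set leaf[0] = 18 -> leaves = [18, 31, 56, 5, 69, 16, 27, 34]
  L0: [18, 31, 56, 5, 69, 16, 27, 34]
  L1: h(18,31)=(18*31+31)%997=589 h(56,5)=(56*31+5)%997=744 h(69,16)=(69*31+16)%997=161 h(27,34)=(27*31+34)%997=871 -> [589, 744, 161, 871]
  L2: h(589,744)=(589*31+744)%997=60 h(161,871)=(161*31+871)%997=877 -> [60, 877]
  L3: h(60,877)=(60*31+877)%997=743 -> [743]
  root = 743 != target 520
Candidate B produces the target root.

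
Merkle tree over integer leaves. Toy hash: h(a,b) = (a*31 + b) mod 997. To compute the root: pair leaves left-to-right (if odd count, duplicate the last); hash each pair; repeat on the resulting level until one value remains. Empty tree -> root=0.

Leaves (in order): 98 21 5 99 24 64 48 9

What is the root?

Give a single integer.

L0: [98, 21, 5, 99, 24, 64, 48, 9]
L1: h(98,21)=(98*31+21)%997=68 h(5,99)=(5*31+99)%997=254 h(24,64)=(24*31+64)%997=808 h(48,9)=(48*31+9)%997=500 -> [68, 254, 808, 500]
L2: h(68,254)=(68*31+254)%997=368 h(808,500)=(808*31+500)%997=623 -> [368, 623]
L3: h(368,623)=(368*31+623)%997=67 -> [67]

Answer: 67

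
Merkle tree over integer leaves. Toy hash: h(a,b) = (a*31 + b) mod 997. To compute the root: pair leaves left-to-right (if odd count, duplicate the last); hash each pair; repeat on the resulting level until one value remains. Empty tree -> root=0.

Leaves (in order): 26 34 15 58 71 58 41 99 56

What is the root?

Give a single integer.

L0: [26, 34, 15, 58, 71, 58, 41, 99, 56]
L1: h(26,34)=(26*31+34)%997=840 h(15,58)=(15*31+58)%997=523 h(71,58)=(71*31+58)%997=265 h(41,99)=(41*31+99)%997=373 h(56,56)=(56*31+56)%997=795 -> [840, 523, 265, 373, 795]
L2: h(840,523)=(840*31+523)%997=641 h(265,373)=(265*31+373)%997=612 h(795,795)=(795*31+795)%997=515 -> [641, 612, 515]
L3: h(641,612)=(641*31+612)%997=543 h(515,515)=(515*31+515)%997=528 -> [543, 528]
L4: h(543,528)=(543*31+528)%997=412 -> [412]

Answer: 412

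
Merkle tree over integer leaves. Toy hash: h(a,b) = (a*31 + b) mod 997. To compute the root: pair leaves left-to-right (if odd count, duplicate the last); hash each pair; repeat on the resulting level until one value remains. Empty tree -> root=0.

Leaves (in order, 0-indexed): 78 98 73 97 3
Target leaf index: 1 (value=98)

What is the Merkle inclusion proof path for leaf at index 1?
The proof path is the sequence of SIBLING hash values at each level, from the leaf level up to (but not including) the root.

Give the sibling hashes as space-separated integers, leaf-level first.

Answer: 78 366 81

Derivation:
L0 (leaves): [78, 98, 73, 97, 3], target index=1
L1: h(78,98)=(78*31+98)%997=522 [pair 0] h(73,97)=(73*31+97)%997=366 [pair 1] h(3,3)=(3*31+3)%997=96 [pair 2] -> [522, 366, 96]
  Sibling for proof at L0: 78
L2: h(522,366)=(522*31+366)%997=596 [pair 0] h(96,96)=(96*31+96)%997=81 [pair 1] -> [596, 81]
  Sibling for proof at L1: 366
L3: h(596,81)=(596*31+81)%997=611 [pair 0] -> [611]
  Sibling for proof at L2: 81
Root: 611
Proof path (sibling hashes from leaf to root): [78, 366, 81]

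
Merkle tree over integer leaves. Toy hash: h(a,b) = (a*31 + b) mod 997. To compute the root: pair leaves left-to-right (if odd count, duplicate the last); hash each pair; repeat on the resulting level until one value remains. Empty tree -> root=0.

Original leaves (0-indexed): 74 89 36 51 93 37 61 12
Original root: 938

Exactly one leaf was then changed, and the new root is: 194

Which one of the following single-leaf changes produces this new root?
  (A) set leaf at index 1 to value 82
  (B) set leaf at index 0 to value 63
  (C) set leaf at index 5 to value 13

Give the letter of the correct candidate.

Original leaves: [74, 89, 36, 51, 93, 37, 61, 12]
Target new root: 194
Try each candidate change and compute the resulting root:
Candidate A: set leaf[1] = 82 -> leaves = [74, 82, 36, 51, 93, 37, 61, 12]
  L0: [74, 82, 36, 51, 93, 37, 61, 12]
  L1: h(74,82)=(74*31+82)%997=382 h(36,51)=(36*31+51)%997=170 h(93,37)=(93*31+37)%997=926 h(61,12)=(61*31+12)%997=906 -> [382, 170, 926, 906]
  L2: h(382,170)=(382*31+170)%997=48 h(926,906)=(926*31+906)%997=699 -> [48, 699]
  L3: h(48,699)=(48*31+699)%997=193 -> [193]
  root = 193 != target 194
Candidate B: set leaf[0] = 63 -> leaves = [63, 89, 36, 51, 93, 37, 61, 12]
  L0: [63, 89, 36, 51, 93, 37, 61, 12]
  L1: h(63,89)=(63*31+89)%997=48 h(36,51)=(36*31+51)%997=170 h(93,37)=(93*31+37)%997=926 h(61,12)=(61*31+12)%997=906 -> [48, 170, 926, 906]
  L2: h(48,170)=(48*31+170)%997=661 h(926,906)=(926*31+906)%997=699 -> [661, 699]
  L3: h(661,699)=(661*31+699)%997=253 -> [253]
  root = 253 != target 194
Candidate C: set leaf[5] = 13 -> leaves = [74, 89, 36, 51, 93, 13, 61, 12]
  L0: [74, 89, 36, 51, 93, 13, 61, 12]
  L1: h(74,89)=(74*31+89)%997=389 h(36,51)=(36*31+51)%997=170 h(93,13)=(93*31+13)%997=902 h(61,12)=(61*31+12)%997=906 -> [389, 170, 902, 906]
  L2: h(389,170)=(389*31+170)%997=265 h(902,906)=(902*31+906)%997=952 -> [265, 952]
  L3: h(265,952)=(265*31+952)%997=194 -> [194]
  root = 194 == target 194  ** MATCH **
Candidate C produces the target root.

Answer: C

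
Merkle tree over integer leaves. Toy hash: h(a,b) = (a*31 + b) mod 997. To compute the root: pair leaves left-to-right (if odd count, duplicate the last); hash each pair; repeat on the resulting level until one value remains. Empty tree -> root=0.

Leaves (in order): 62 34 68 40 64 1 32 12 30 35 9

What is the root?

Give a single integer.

L0: [62, 34, 68, 40, 64, 1, 32, 12, 30, 35, 9]
L1: h(62,34)=(62*31+34)%997=959 h(68,40)=(68*31+40)%997=154 h(64,1)=(64*31+1)%997=988 h(32,12)=(32*31+12)%997=7 h(30,35)=(30*31+35)%997=965 h(9,9)=(9*31+9)%997=288 -> [959, 154, 988, 7, 965, 288]
L2: h(959,154)=(959*31+154)%997=970 h(988,7)=(988*31+7)%997=725 h(965,288)=(965*31+288)%997=293 -> [970, 725, 293]
L3: h(970,725)=(970*31+725)%997=885 h(293,293)=(293*31+293)%997=403 -> [885, 403]
L4: h(885,403)=(885*31+403)%997=919 -> [919]

Answer: 919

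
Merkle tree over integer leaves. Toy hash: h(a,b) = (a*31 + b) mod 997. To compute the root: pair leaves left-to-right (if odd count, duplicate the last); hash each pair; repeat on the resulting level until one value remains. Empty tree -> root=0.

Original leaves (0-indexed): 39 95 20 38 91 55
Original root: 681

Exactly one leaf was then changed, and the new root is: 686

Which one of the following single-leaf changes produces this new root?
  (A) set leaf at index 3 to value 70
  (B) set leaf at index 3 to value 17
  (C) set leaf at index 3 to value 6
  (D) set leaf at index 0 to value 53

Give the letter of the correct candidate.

Answer: C

Derivation:
Original leaves: [39, 95, 20, 38, 91, 55]
Target new root: 686
Try each candidate change and compute the resulting root:
Candidate A: set leaf[3] = 70 -> leaves = [39, 95, 20, 70, 91, 55]
  L0: [39, 95, 20, 70, 91, 55]
  L1: h(39,95)=(39*31+95)%997=307 h(20,70)=(20*31+70)%997=690 h(91,55)=(91*31+55)%997=882 -> [307, 690, 882]
  L2: h(307,690)=(307*31+690)%997=237 h(882,882)=(882*31+882)%997=308 -> [237, 308]
  L3: h(237,308)=(237*31+308)%997=676 -> [676]
  root = 676 != target 686
Candidate B: set leaf[3] = 17 -> leaves = [39, 95, 20, 17, 91, 55]
  L0: [39, 95, 20, 17, 91, 55]
  L1: h(39,95)=(39*31+95)%997=307 h(20,17)=(20*31+17)%997=637 h(91,55)=(91*31+55)%997=882 -> [307, 637, 882]
  L2: h(307,637)=(307*31+637)%997=184 h(882,882)=(882*31+882)%997=308 -> [184, 308]
  L3: h(184,308)=(184*31+308)%997=30 -> [30]
  root = 30 != target 686
Candidate C: set leaf[3] = 6 -> leaves = [39, 95, 20, 6, 91, 55]
  L0: [39, 95, 20, 6, 91, 55]
  L1: h(39,95)=(39*31+95)%997=307 h(20,6)=(20*31+6)%997=626 h(91,55)=(91*31+55)%997=882 -> [307, 626, 882]
  L2: h(307,626)=(307*31+626)%997=173 h(882,882)=(882*31+882)%997=308 -> [173, 308]
  L3: h(173,308)=(173*31+308)%997=686 -> [686]
  root = 686 == target 686  ** MATCH **
Candidate D: set leaf[0] = 53 -> leaves = [53, 95, 20, 38, 91, 55]
  L0: [53, 95, 20, 38, 91, 55]
  L1: h(53,95)=(53*31+95)%997=741 h(20,38)=(20*31+38)%997=658 h(91,55)=(91*31+55)%997=882 -> [741, 658, 882]
  L2: h(741,658)=(741*31+658)%997=698 h(882,882)=(882*31+882)%997=308 -> [698, 308]
  L3: h(698,308)=(698*31+308)%997=12 -> [12]
  root = 12 != target 686
Candidate C produces the target root.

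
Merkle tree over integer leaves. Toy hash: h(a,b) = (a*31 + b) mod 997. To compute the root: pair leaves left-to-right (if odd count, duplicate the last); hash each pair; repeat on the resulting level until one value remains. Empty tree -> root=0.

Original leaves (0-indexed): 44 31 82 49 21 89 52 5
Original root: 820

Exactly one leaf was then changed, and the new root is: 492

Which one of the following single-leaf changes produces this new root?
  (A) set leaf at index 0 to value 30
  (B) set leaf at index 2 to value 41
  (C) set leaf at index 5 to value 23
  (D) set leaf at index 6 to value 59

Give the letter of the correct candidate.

Original leaves: [44, 31, 82, 49, 21, 89, 52, 5]
Target new root: 492
Try each candidate change and compute the resulting root:
Candidate A: set leaf[0] = 30 -> leaves = [30, 31, 82, 49, 21, 89, 52, 5]
  L0: [30, 31, 82, 49, 21, 89, 52, 5]
  L1: h(30,31)=(30*31+31)%997=961 h(82,49)=(82*31+49)%997=597 h(21,89)=(21*31+89)%997=740 h(52,5)=(52*31+5)%997=620 -> [961, 597, 740, 620]
  L2: h(961,597)=(961*31+597)%997=478 h(740,620)=(740*31+620)%997=629 -> [478, 629]
  L3: h(478,629)=(478*31+629)%997=492 -> [492]
  root = 492 == target 492  ** MATCH **
Candidate B: set leaf[2] = 41 -> leaves = [44, 31, 41, 49, 21, 89, 52, 5]
  L0: [44, 31, 41, 49, 21, 89, 52, 5]
  L1: h(44,31)=(44*31+31)%997=398 h(41,49)=(41*31+49)%997=323 h(21,89)=(21*31+89)%997=740 h(52,5)=(52*31+5)%997=620 -> [398, 323, 740, 620]
  L2: h(398,323)=(398*31+323)%997=697 h(740,620)=(740*31+620)%997=629 -> [697, 629]
  L3: h(697,629)=(697*31+629)%997=302 -> [302]
  root = 302 != target 492
Candidate C: set leaf[5] = 23 -> leaves = [44, 31, 82, 49, 21, 23, 52, 5]
  L0: [44, 31, 82, 49, 21, 23, 52, 5]
  L1: h(44,31)=(44*31+31)%997=398 h(82,49)=(82*31+49)%997=597 h(21,23)=(21*31+23)%997=674 h(52,5)=(52*31+5)%997=620 -> [398, 597, 674, 620]
  L2: h(398,597)=(398*31+597)%997=971 h(674,620)=(674*31+620)%997=577 -> [971, 577]
  L3: h(971,577)=(971*31+577)%997=768 -> [768]
  root = 768 != target 492
Candidate D: set leaf[6] = 59 -> leaves = [44, 31, 82, 49, 21, 89, 59, 5]
  L0: [44, 31, 82, 49, 21, 89, 59, 5]
  L1: h(44,31)=(44*31+31)%997=398 h(82,49)=(82*31+49)%997=597 h(21,89)=(21*31+89)%997=740 h(59,5)=(59*31+5)%997=837 -> [398, 597, 740, 837]
  L2: h(398,597)=(398*31+597)%997=971 h(740,837)=(740*31+837)%997=846 -> [971, 846]
  L3: h(971,846)=(971*31+846)%997=40 -> [40]
  root = 40 != target 492
Candidate A produces the target root.

Answer: A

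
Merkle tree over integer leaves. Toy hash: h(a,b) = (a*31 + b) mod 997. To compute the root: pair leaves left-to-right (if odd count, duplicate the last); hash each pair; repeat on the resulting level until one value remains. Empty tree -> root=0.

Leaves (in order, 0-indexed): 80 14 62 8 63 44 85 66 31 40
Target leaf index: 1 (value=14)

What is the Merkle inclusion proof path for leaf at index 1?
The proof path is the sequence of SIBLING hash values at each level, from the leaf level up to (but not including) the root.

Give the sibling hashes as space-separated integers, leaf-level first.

L0 (leaves): [80, 14, 62, 8, 63, 44, 85, 66, 31, 40], target index=1
L1: h(80,14)=(80*31+14)%997=500 [pair 0] h(62,8)=(62*31+8)%997=933 [pair 1] h(63,44)=(63*31+44)%997=3 [pair 2] h(85,66)=(85*31+66)%997=707 [pair 3] h(31,40)=(31*31+40)%997=4 [pair 4] -> [500, 933, 3, 707, 4]
  Sibling for proof at L0: 80
L2: h(500,933)=(500*31+933)%997=481 [pair 0] h(3,707)=(3*31+707)%997=800 [pair 1] h(4,4)=(4*31+4)%997=128 [pair 2] -> [481, 800, 128]
  Sibling for proof at L1: 933
L3: h(481,800)=(481*31+800)%997=756 [pair 0] h(128,128)=(128*31+128)%997=108 [pair 1] -> [756, 108]
  Sibling for proof at L2: 800
L4: h(756,108)=(756*31+108)%997=613 [pair 0] -> [613]
  Sibling for proof at L3: 108
Root: 613
Proof path (sibling hashes from leaf to root): [80, 933, 800, 108]

Answer: 80 933 800 108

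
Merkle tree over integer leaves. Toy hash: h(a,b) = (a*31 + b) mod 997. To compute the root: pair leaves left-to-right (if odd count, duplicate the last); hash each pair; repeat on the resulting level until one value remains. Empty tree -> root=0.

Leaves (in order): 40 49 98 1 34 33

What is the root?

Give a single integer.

Answer: 835

Derivation:
L0: [40, 49, 98, 1, 34, 33]
L1: h(40,49)=(40*31+49)%997=292 h(98,1)=(98*31+1)%997=48 h(34,33)=(34*31+33)%997=90 -> [292, 48, 90]
L2: h(292,48)=(292*31+48)%997=127 h(90,90)=(90*31+90)%997=886 -> [127, 886]
L3: h(127,886)=(127*31+886)%997=835 -> [835]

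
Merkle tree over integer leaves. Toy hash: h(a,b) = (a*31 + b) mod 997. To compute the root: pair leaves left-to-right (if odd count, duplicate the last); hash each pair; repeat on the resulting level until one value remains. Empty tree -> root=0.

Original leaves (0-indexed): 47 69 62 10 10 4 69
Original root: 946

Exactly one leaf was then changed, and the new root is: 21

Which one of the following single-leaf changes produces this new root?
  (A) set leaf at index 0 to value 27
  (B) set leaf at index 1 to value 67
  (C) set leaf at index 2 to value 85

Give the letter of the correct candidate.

Answer: B

Derivation:
Original leaves: [47, 69, 62, 10, 10, 4, 69]
Target new root: 21
Try each candidate change and compute the resulting root:
Candidate A: set leaf[0] = 27 -> leaves = [27, 69, 62, 10, 10, 4, 69]
  L0: [27, 69, 62, 10, 10, 4, 69]
  L1: h(27,69)=(27*31+69)%997=906 h(62,10)=(62*31+10)%997=935 h(10,4)=(10*31+4)%997=314 h(69,69)=(69*31+69)%997=214 -> [906, 935, 314, 214]
  L2: h(906,935)=(906*31+935)%997=108 h(314,214)=(314*31+214)%997=975 -> [108, 975]
  L3: h(108,975)=(108*31+975)%997=335 -> [335]
  root = 335 != target 21
Candidate B: set leaf[1] = 67 -> leaves = [47, 67, 62, 10, 10, 4, 69]
  L0: [47, 67, 62, 10, 10, 4, 69]
  L1: h(47,67)=(47*31+67)%997=527 h(62,10)=(62*31+10)%997=935 h(10,4)=(10*31+4)%997=314 h(69,69)=(69*31+69)%997=214 -> [527, 935, 314, 214]
  L2: h(527,935)=(527*31+935)%997=323 h(314,214)=(314*31+214)%997=975 -> [323, 975]
  L3: h(323,975)=(323*31+975)%997=21 -> [21]
  root = 21 == target 21  ** MATCH **
Candidate C: set leaf[2] = 85 -> leaves = [47, 69, 85, 10, 10, 4, 69]
  L0: [47, 69, 85, 10, 10, 4, 69]
  L1: h(47,69)=(47*31+69)%997=529 h(85,10)=(85*31+10)%997=651 h(10,4)=(10*31+4)%997=314 h(69,69)=(69*31+69)%997=214 -> [529, 651, 314, 214]
  L2: h(529,651)=(529*31+651)%997=101 h(314,214)=(314*31+214)%997=975 -> [101, 975]
  L3: h(101,975)=(101*31+975)%997=118 -> [118]
  root = 118 != target 21
Candidate B produces the target root.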